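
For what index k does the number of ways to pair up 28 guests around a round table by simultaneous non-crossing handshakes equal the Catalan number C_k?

14

Non-crossing handshake pairings of 2n people are counted by C_n; 28 people gives n = 14.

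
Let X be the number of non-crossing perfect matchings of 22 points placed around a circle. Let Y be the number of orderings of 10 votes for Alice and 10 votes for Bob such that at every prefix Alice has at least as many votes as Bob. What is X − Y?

41990

Non-crossing perfect matchings of 2n points on a circle are counted by C_n; with 22 points, n = 11. So X = C_11 = 58786.
Reading a vote for the leader as '(' and for the other as ')' turns such a sequence into a balanced string of 10 pairs, so the count is C_10. So Y = C_10 = 16796.
X − Y = 58786 − 16796 = 41990.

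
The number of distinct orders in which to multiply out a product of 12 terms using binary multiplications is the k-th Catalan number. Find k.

11

Bracketing 12 factors into binary products is counted by C_{12−1} = C_11.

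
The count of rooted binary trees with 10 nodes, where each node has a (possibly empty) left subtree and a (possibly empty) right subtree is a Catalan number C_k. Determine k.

Binary trees (left/right distinguished) on n nodes are counted by C_n; here n = 10.

10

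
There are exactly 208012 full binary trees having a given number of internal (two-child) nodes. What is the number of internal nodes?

Full binary trees with n internal nodes are counted by C_n. Since C_12 = 208012, the index is 12.

12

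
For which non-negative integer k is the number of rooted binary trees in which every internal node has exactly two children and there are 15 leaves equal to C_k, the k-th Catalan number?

A full binary tree with L leaves has L−1 internal nodes and is counted by C_{L−1}; L = 15 gives C_14.

14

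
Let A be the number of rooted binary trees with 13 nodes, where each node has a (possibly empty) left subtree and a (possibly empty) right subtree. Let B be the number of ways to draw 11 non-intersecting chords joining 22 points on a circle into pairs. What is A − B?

684114

There are C_n binary search tree shapes on n keys; with n = 13 that is C_13. So A = C_13 = 742900.
Pairing 22 circle points by 11 non-crossing chords gives C_11 matchings. So B = C_11 = 58786.
A − B = 742900 − 58786 = 684114.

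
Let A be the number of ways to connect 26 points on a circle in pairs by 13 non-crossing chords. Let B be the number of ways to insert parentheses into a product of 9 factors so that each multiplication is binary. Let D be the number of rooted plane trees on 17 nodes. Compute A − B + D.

36099140

Non-crossing perfect matchings of 2n points on a circle are counted by C_n; with 26 points, n = 13. So A = C_13 = 742900.
Parenthesizations of m factors correspond to full binary trees with m leaves, counted by C_{m−1}; m = 9 gives C_8. So B = C_8 = 1430.
A rooted plane tree on 17 nodes has 16 edges, and such trees are counted by C_16. So D = C_16 = 35357670.
A − B + D = 742900 − 1430 + 35357670 = 36099140.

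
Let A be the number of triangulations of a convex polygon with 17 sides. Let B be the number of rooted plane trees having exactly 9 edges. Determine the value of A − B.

9689983

Triangulations of a convex m-gon are counted by C_{m−2}; with m = 17 this is C_15. So A = C_15 = 9694845.
Rooted ordered trees with n edges are counted by C_n; here n = 9. So B = C_9 = 4862.
A − B = 9694845 − 4862 = 9689983.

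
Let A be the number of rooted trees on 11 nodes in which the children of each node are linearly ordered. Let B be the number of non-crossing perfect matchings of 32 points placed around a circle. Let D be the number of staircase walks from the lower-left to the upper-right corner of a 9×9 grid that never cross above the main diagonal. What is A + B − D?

35369604

Rooted ordered (plane) trees on m nodes have m−1 edges and are counted by C_{m−1}; m = 11 gives C_10. So A = C_10 = 16796.
Pairing 32 circle points by 16 non-crossing chords gives C_16 matchings. So B = C_16 = 35357670.
Sub-diagonal monotone paths from (0,0) to (9,9) biject with Dyck paths of semilength 9, giving C_9. So D = C_9 = 4862.
A + B − D = 16796 + 35357670 − 4862 = 35369604.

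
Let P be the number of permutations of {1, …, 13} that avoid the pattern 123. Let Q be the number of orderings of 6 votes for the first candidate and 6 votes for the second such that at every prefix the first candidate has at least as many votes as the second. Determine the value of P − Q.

742768

For any fixed pattern of length 3, the pattern-avoiding permutations of [13] number C_13. So P = C_13 = 742900.
Reading a vote for the leader as '(' and for the other as ')' turns such a sequence into a balanced string of 6 pairs, so the count is C_6. So Q = C_6 = 132.
P − Q = 742900 − 132 = 742768.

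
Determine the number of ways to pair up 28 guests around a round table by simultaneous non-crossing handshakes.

With 28 = 2·14 people, non-crossing handshake pairings are non-crossing perfect matchings on a circle, counted by C_14.
C_14 = C(28,14)/15 = 40116600/15 = 2674440.

2674440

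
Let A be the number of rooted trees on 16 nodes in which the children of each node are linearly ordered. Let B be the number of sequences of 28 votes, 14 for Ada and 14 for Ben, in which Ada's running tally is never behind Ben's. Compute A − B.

Rooted ordered (plane) trees on m nodes have m−1 edges and are counted by C_{m−1}; m = 16 gives C_15. So A = C_15 = 9694845.
Ballot sequences with n votes each where one side never trails are Dyck words, counted by C_n; here n = 14. So B = C_14 = 2674440.
A − B = 9694845 − 2674440 = 7020405.

7020405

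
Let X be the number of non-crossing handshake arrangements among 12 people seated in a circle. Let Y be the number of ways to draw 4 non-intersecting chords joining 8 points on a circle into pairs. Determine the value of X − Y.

Non-crossing handshake pairings of 2n people are counted by C_n; 12 people gives n = 6. So X = C_6 = 132.
Non-crossing perfect matchings of 2n points on a circle are counted by C_n; with 8 points, n = 4. So Y = C_4 = 14.
X − Y = 132 − 14 = 118.

118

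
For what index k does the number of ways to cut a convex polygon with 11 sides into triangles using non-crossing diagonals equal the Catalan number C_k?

The number of triangulations of an 11-gon is the Catalan number C_9 (index = sides − 2).

9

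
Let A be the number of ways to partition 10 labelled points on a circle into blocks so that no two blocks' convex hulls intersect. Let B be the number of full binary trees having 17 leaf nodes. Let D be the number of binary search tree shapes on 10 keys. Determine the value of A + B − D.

The non-crossing partitions of [10] form a lattice of size C_10. So A = C_10 = 16796.
A full binary tree with L leaves has L−1 internal nodes and is counted by C_{L−1}; L = 17 gives C_16. So B = C_16 = 35357670.
Rooted binary trees with 10 nodes (each child slot possibly empty) number C_10. So D = C_10 = 16796.
A + B − D = 16796 + 35357670 − 16796 = 35357670.

35357670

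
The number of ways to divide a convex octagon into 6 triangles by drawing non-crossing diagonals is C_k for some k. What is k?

The number of triangulations of an 8-gon is the Catalan number C_6 (index = sides − 2).

6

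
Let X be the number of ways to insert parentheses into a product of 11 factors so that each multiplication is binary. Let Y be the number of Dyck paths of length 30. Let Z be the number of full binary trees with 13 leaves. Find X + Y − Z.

9503629

Parenthesizations of m factors correspond to full binary trees with m leaves, counted by C_{m−1}; m = 11 gives C_10. So X = C_10 = 16796.
Dyck paths of semilength n (length 2n) are counted by C_n; here n = 15. So Y = C_15 = 9694845.
Full binary trees with 13 leaves have 13−1 = 12 internal nodes, so there are C_12 of them. So Z = C_12 = 208012.
X + Y − Z = 16796 + 9694845 − 208012 = 9503629.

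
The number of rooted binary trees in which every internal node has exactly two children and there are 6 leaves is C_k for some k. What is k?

5

A full binary tree with L leaves has L−1 internal nodes and is counted by C_{L−1}; L = 6 gives C_5.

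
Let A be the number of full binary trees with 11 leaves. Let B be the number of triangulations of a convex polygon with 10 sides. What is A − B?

15366

Full binary trees with 11 leaves have 11−1 = 10 internal nodes, so there are C_10 of them. So A = C_10 = 16796.
The number of triangulations of a 10-gon is the Catalan number C_8 (index = sides − 2). So B = C_8 = 1430.
A − B = 16796 − 1430 = 15366.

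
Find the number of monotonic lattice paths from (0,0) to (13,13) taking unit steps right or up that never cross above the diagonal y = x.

Monotone paths in an n×n grid that stay weakly below the diagonal are counted by C_n; here n = 13.
C_13 = C(26,13)/14 = 10400600/14 = 742900.

742900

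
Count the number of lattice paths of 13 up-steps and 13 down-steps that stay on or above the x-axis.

A Dyck path with 13 up-steps and 13 down-steps has semilength 13, so there are C_13 of them.
C_13 = 742900.

742900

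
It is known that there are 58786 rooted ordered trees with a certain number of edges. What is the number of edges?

Rooted ordered trees with n edges are counted by C_n, and C_11 = 58786.

11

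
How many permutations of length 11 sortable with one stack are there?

By Knuth's characterisation, the stack-sortable permutations of length 11 are the 231-avoiders, numbering C_11.
C_11 = C(22,11)/12 = 705432/12 = 58786.

58786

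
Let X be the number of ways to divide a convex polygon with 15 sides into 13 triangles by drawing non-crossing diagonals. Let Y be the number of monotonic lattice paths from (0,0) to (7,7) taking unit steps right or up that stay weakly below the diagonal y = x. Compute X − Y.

Triangulations of a convex m-gon are counted by C_{m−2}; with m = 15 this is C_13. So X = C_13 = 742900.
Monotone paths in an n×n grid that stay weakly below the diagonal are counted by C_n; here n = 7. So Y = C_7 = 429.
X − Y = 742900 − 429 = 742471.

742471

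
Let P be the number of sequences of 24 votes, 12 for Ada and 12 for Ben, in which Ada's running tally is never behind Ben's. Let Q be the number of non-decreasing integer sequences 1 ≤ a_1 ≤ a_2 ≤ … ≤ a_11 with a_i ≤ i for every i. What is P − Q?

Ballot sequences with n votes each where one side never trails are Dyck words, counted by C_n; here n = 12. So P = C_12 = 208012.
Such sub-staircase sequences of length n are counted by C_n; here n = 11. So Q = C_11 = 58786.
P − Q = 208012 − 58786 = 149226.

149226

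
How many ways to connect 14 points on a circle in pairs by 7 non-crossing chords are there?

Pairing 14 circle points by 7 non-crossing chords gives C_7 matchings.
C_7 = 429.

429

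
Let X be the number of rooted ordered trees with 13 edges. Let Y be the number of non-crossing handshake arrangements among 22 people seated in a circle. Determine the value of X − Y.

684114

Rooted ordered trees with n edges are counted by C_n; here n = 13. So X = C_13 = 742900.
With 22 = 2·11 people, non-crossing handshake pairings are non-crossing perfect matchings on a circle, counted by C_11. So Y = C_11 = 58786.
X − Y = 742900 − 58786 = 684114.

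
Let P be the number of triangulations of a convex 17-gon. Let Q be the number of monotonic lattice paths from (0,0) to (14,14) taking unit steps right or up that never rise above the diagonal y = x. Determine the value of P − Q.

The number of triangulations of a 17-gon is the Catalan number C_15 (index = sides − 2). So P = C_15 = 9694845.
Sub-diagonal monotone paths from (0,0) to (14,14) biject with Dyck paths of semilength 14, giving C_14. So Q = C_14 = 2674440.
P − Q = 9694845 − 2674440 = 7020405.

7020405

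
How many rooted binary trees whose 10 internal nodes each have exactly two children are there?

16796

The number of full binary trees on 10 internal nodes is the Catalan number C_10.
C_10 = C_9 · 2(2·9+1)/(9+2) = 4862 · 38/11 = 16796.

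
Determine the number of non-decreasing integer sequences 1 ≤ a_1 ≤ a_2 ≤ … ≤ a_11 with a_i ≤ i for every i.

Weakly increasing sequences with a_i ≤ i biject with Dyck paths of semilength 11, so there are C_11.
C_11 = C_10 · 2(2·10+1)/(10+2) = 16796 · 42/12 = 58786.

58786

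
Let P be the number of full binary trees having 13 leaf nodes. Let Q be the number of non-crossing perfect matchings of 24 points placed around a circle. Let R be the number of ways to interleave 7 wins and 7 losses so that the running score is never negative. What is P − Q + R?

Full binary trees with 13 leaves have 13−1 = 12 internal nodes, so there are C_12 of them. So P = C_12 = 208012.
Pairing 24 circle points by 12 non-crossing chords gives C_12 matchings. So Q = C_12 = 208012.
Reading a vote for the leader as '(' and for the other as ')' turns such a sequence into a balanced string of 7 pairs, so the count is C_7. So R = C_7 = 429.
P − Q + R = 208012 − 208012 + 429 = 429.

429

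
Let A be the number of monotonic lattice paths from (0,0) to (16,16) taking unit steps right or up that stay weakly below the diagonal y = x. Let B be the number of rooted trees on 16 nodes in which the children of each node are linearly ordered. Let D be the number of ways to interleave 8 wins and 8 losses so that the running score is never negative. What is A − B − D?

25661395

Monotone paths in an n×n grid that stay weakly below the diagonal are counted by C_n; here n = 16. So A = C_16 = 35357670.
A rooted plane tree on 16 nodes has 15 edges, and such trees are counted by C_15. So B = C_15 = 9694845.
Ballot sequences with n votes each where one side never trails are Dyck words, counted by C_n; here n = 8. So D = C_8 = 1430.
A − B − D = 35357670 − 9694845 − 1430 = 25661395.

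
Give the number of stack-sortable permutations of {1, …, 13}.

By Knuth's characterisation, the stack-sortable permutations of length 13 are the 231-avoiders, numbering C_13.
C_13 = 742900.

742900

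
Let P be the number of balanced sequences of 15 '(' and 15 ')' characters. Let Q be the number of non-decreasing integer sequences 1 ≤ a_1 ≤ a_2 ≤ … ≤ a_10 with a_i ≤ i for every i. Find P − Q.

9678049

With 15 pairs the number of balanced bracket strings is the Catalan number C_15. So P = C_15 = 9694845.
Such sub-staircase sequences of length n are counted by C_n; here n = 10. So Q = C_10 = 16796.
P − Q = 9694845 − 16796 = 9678049.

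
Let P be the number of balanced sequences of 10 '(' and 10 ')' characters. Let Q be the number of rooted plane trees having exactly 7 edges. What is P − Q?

With 10 pairs the number of balanced bracket strings is the Catalan number C_10. So P = C_10 = 16796.
A rooted plane tree with 7 edges has 8 nodes, and the count is C_7. So Q = C_7 = 429.
P − Q = 16796 − 429 = 16367.

16367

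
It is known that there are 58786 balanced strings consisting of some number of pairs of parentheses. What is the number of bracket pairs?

Balanced strings of n bracket-pairs are counted by C_n, and C_11 = 58786.

11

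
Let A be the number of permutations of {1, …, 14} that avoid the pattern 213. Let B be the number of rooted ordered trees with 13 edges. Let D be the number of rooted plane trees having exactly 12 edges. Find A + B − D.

For any fixed pattern of length 3, the pattern-avoiding permutations of [14] number C_14. So A = C_14 = 2674440.
A rooted plane tree with 13 edges has 14 nodes, and the count is C_13. So B = C_13 = 742900.
A rooted plane tree with 12 edges has 13 nodes, and the count is C_12. So D = C_12 = 208012.
A + B − D = 2674440 + 742900 − 208012 = 3209328.

3209328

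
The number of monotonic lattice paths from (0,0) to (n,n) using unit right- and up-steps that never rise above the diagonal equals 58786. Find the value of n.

11

Such diagonal-avoiding paths in an n×n grid are counted by C_n; 58786 = C_11.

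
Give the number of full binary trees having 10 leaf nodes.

Full binary trees with 10 leaves have 10−1 = 9 internal nodes, so there are C_9 of them.
C_9 = 4862.

4862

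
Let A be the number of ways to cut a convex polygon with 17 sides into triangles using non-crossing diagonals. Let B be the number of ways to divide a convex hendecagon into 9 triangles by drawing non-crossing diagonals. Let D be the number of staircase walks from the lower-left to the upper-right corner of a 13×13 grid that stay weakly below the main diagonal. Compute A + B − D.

Triangulations of a convex m-gon are counted by C_{m−2}; with m = 17 this is C_15. So A = C_15 = 9694845.
The number of triangulations of an 11-gon is the Catalan number C_9 (index = sides − 2). So B = C_9 = 4862.
Monotone paths in an n×n grid that stay weakly below the diagonal are counted by C_n; here n = 13. So D = C_13 = 742900.
A + B − D = 9694845 + 4862 − 742900 = 8956807.

8956807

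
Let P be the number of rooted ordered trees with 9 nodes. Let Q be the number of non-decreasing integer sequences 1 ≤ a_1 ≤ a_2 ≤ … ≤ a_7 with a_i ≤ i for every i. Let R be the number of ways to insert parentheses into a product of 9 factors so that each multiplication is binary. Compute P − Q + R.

A rooted plane tree on 9 nodes has 8 edges, and such trees are counted by C_8. So P = C_8 = 1430.
Weakly increasing sequences with a_i ≤ i biject with Dyck paths of semilength 7, so there are C_7. So Q = C_7 = 429.
Parenthesizations of m factors correspond to full binary trees with m leaves, counted by C_{m−1}; m = 9 gives C_8. So R = C_8 = 1430.
P − Q + R = 1430 − 429 + 1430 = 2431.

2431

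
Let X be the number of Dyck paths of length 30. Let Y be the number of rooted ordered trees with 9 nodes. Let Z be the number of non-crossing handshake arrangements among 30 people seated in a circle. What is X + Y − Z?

Paths of 15 up- and 15 down-steps that never dip below the axis are Dyck paths; their count is C_15. So X = C_15 = 9694845.
A rooted plane tree on 9 nodes has 8 edges, and such trees are counted by C_8. So Y = C_8 = 1430.
With 30 = 2·15 people, non-crossing handshake pairings are non-crossing perfect matchings on a circle, counted by C_15. So Z = C_15 = 9694845.
X + Y − Z = 9694845 + 1430 − 9694845 = 1430.

1430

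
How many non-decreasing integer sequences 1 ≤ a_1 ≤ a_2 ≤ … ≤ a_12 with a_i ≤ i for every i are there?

208012

Weakly increasing sequences with a_i ≤ i biject with Dyck paths of semilength 12, so there are C_12.
C_12 = C_11 · 2(2·11+1)/(11+2) = 58786 · 46/13 = 208012.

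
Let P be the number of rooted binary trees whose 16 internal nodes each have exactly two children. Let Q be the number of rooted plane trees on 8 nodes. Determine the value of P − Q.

35357241

Full binary trees with n internal nodes are counted by C_n; here n = 16. So P = C_16 = 35357670.
A rooted plane tree on 8 nodes has 7 edges, and such trees are counted by C_7. So Q = C_7 = 429.
P − Q = 35357670 − 429 = 35357241.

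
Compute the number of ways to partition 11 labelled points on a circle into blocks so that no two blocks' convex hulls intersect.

58786

The non-crossing partitions of [11] form a lattice of size C_11.
C_11 = C(22,11)/12 = 705432/12 = 58786.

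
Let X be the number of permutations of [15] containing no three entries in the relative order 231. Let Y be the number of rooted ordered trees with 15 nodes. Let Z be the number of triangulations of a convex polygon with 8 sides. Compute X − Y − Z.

7020273

For any fixed pattern of length 3, the pattern-avoiding permutations of [15] number C_15. So X = C_15 = 9694845.
A rooted plane tree on 15 nodes has 14 edges, and such trees are counted by C_14. So Y = C_14 = 2674440.
A convex 8-gon is triangulated into 6 triangles, and the number of such triangulations is the Catalan number C_{8−2} = C_6. So Z = C_6 = 132.
X − Y − Z = 9694845 − 2674440 − 132 = 7020273.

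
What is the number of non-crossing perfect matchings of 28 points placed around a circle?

Non-crossing perfect matchings of 2n points on a circle are counted by C_n; with 28 points, n = 14.
C_14 = C(28,14)/15 = 40116600/15 = 2674440.

2674440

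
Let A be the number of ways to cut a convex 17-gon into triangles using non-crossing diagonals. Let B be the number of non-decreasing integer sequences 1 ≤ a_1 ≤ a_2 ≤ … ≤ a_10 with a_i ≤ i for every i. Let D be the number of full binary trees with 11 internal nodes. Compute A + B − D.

9652855

A convex 17-gon is triangulated into 15 triangles, and the number of such triangulations is the Catalan number C_{17−2} = C_15. So A = C_15 = 9694845.
Such sub-staircase sequences of length n are counted by C_n; here n = 10. So B = C_10 = 16796.
Full binary trees with n internal nodes are counted by C_n; here n = 11. So D = C_11 = 58786.
A + B − D = 9694845 + 16796 − 58786 = 9652855.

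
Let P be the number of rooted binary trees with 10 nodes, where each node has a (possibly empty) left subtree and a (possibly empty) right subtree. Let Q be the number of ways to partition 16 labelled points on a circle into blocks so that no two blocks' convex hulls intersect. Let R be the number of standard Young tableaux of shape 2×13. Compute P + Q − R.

Rooted binary trees with 10 nodes (each child slot possibly empty) number C_10. So P = C_10 = 16796.
The non-crossing partitions of [16] form a lattice of size C_16. So Q = C_16 = 35357670.
Standard Young tableaux of shape 2×n are counted by C_n; here n = 13. So R = C_13 = 742900.
P + Q − R = 16796 + 35357670 − 742900 = 34631566.

34631566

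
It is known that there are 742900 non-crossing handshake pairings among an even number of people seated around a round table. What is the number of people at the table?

Non-crossing handshake pairings of 2n people are counted by C_n. The Catalan number equal to 742900 is C_13.
So n = 13, and there are 2n = 26 people.

26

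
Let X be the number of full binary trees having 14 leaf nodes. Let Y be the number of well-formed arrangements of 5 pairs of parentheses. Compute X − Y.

742858

Full binary trees with 14 leaves have 14−1 = 13 internal nodes, so there are C_13 of them. So X = C_13 = 742900.
Balanced strings of n pairs of brackets are counted by C_n; here n = 5. So Y = C_5 = 42.
X − Y = 742900 − 42 = 742858.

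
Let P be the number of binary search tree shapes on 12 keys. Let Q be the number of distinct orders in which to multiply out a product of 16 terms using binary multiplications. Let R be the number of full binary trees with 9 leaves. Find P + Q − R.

9901427

There are C_n binary search tree shapes on n keys; with n = 12 that is C_12. So P = C_12 = 208012.
Parenthesizations of m factors correspond to full binary trees with m leaves, counted by C_{m−1}; m = 16 gives C_15. So Q = C_15 = 9694845.
A full binary tree with L leaves has L−1 internal nodes and is counted by C_{L−1}; L = 9 gives C_8. So R = C_8 = 1430.
P + Q − R = 208012 + 9694845 − 1430 = 9901427.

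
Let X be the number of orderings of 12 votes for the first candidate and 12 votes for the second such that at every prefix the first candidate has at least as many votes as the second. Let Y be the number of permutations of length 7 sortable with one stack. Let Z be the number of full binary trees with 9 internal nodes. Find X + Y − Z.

Ballot sequences with n votes each where one side never trails are Dyck words, counted by C_n; here n = 12. So X = C_12 = 208012.
Stack-sortable permutations are exactly the 231-avoiding ones, counted by C_n; here n = 7. So Y = C_7 = 429.
The number of full binary trees on 9 internal nodes is the Catalan number C_9. So Z = C_9 = 4862.
X + Y − Z = 208012 + 429 − 4862 = 203579.

203579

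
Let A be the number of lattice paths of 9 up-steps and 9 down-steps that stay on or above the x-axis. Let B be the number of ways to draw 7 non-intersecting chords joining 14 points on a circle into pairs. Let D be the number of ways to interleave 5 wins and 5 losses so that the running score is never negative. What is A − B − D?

Dyck paths of semilength n (length 2n) are counted by C_n; here n = 9. So A = C_9 = 4862.
Non-crossing perfect matchings of 2n points on a circle are counted by C_n; with 14 points, n = 7. So B = C_7 = 429.
Reading a vote for the leader as '(' and for the other as ')' turns such a sequence into a balanced string of 5 pairs, so the count is C_5. So D = C_5 = 42.
A − B − D = 4862 − 429 − 42 = 4391.

4391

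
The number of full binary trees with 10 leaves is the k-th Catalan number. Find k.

9

A full binary tree with L leaves has L−1 internal nodes and is counted by C_{L−1}; L = 10 gives C_9.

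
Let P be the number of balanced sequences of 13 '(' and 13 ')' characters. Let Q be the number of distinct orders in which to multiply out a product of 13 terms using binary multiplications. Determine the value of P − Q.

534888

Balanced strings of n pairs of brackets are counted by C_n; here n = 13. So P = C_13 = 742900.
Parenthesizations of m factors correspond to full binary trees with m leaves, counted by C_{m−1}; m = 13 gives C_12. So Q = C_12 = 208012.
P − Q = 742900 − 208012 = 534888.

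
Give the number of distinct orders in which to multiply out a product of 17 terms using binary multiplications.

Parenthesizations of m factors correspond to full binary trees with m leaves, counted by C_{m−1}; m = 17 gives C_16.
C_16 = C_15 · 2(2·15+1)/(15+2) = 9694845 · 62/17 = 35357670.

35357670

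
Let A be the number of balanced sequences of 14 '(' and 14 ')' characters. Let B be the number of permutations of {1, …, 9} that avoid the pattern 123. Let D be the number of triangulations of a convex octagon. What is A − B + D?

2669710

A balanced arrangement of 14 bracket pairs is a Dyck word of semilength 14, so the count is C_14. So A = C_14 = 2674440.
Permutations of [n] avoiding any single length-3 pattern are counted by C_n; here n = 9. So B = C_9 = 4862.
Triangulations of a convex m-gon are counted by C_{m−2}; with m = 8 this is C_6. So D = C_6 = 132.
A − B + D = 2674440 − 4862 + 132 = 2669710.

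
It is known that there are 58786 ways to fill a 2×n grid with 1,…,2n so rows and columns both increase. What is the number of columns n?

Standard Young tableaux of shape 2×n are counted by C_n. The Catalan number equal to 58786 is C_11.

11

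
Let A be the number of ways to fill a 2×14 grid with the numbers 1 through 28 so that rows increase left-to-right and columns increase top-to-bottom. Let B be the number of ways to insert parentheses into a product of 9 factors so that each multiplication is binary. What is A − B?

2673010

Standard Young tableaux of shape 2×n are counted by C_n; here n = 14. So A = C_14 = 2674440.
Ways to associate a product of 9 factors correspond to binary trees on 9 leaves, so the count is C_8. So B = C_8 = 1430.
A − B = 2674440 − 1430 = 2673010.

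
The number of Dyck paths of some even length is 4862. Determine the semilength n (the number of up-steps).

Dyck paths of semilength n are counted by C_n. The Catalan number equal to 4862 is C_9.

9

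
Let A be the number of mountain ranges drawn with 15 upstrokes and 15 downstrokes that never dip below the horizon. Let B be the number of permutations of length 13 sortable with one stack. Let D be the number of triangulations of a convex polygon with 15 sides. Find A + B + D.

Paths of 15 up- and 15 down-steps that never dip below the axis are Dyck paths; their count is C_15. So A = C_15 = 9694845.
By Knuth's characterisation, the stack-sortable permutations of length 13 are the 231-avoiders, numbering C_13. So B = C_13 = 742900.
A convex 15-gon is triangulated into 13 triangles, and the number of such triangulations is the Catalan number C_{15−2} = C_13. So D = C_13 = 742900.
A + B + D = 9694845 + 742900 + 742900 = 11180645.

11180645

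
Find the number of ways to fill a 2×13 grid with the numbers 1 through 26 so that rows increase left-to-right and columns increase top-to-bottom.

742900

Standard Young tableaux of shape 2×n are counted by C_n; here n = 13.
C_13 = C(26,13)/14 = 10400600/14 = 742900.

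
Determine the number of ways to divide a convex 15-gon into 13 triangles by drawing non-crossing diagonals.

742900

Triangulations of a convex m-gon are counted by C_{m−2}; with m = 15 this is C_13.
C_13 = C_12 · 2(2·12+1)/(12+2) = 208012 · 50/14 = 742900.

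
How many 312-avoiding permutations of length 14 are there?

For any fixed pattern of length 3, the pattern-avoiding permutations of [14] number C_14.
C_14 = 2674440.

2674440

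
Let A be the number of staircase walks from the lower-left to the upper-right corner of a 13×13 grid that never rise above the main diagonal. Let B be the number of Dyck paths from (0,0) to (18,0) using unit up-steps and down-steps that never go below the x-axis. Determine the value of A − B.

738038

Monotone paths in an n×n grid that stay weakly below the diagonal are counted by C_n; here n = 13. So A = C_13 = 742900.
Paths of 9 up- and 9 down-steps that never dip below the axis are Dyck paths; their count is C_9. So B = C_9 = 4862.
A − B = 742900 − 4862 = 738038.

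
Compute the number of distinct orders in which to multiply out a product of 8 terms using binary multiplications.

Parenthesizations of m factors correspond to full binary trees with m leaves, counted by C_{m−1}; m = 8 gives C_7.
C_7 = C(14,7)/8 = 3432/8 = 429.

429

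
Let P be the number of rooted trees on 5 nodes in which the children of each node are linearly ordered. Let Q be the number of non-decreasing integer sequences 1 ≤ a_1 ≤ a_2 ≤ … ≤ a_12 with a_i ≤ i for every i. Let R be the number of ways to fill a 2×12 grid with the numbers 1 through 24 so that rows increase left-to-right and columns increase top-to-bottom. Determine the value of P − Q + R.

A rooted plane tree on 5 nodes has 4 edges, and such trees are counted by C_4. So P = C_4 = 14.
Weakly increasing sequences with a_i ≤ i biject with Dyck paths of semilength 12, so there are C_12. So Q = C_12 = 208012.
By the hook-length formula (or a Dyck-path bijection), SYT of shape 2×12 number C_12. So R = C_12 = 208012.
P − Q + R = 14 − 208012 + 208012 = 14.

14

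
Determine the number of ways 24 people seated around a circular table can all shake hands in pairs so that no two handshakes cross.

With 24 = 2·12 people, non-crossing handshake pairings are non-crossing perfect matchings on a circle, counted by C_12.
C_12 = C(24,12)/13 = 2704156/13 = 208012.

208012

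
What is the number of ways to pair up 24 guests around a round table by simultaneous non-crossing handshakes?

Non-crossing handshake pairings of 2n people are counted by C_n; 24 people gives n = 12.
C_12 = C_11 · 2(2·11+1)/(11+2) = 58786 · 46/13 = 208012.

208012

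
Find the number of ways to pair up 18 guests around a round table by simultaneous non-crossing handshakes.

Non-crossing handshake pairings of 2n people are counted by C_n; 18 people gives n = 9.
C_9 = C(18,9)/10 = 48620/10 = 4862.

4862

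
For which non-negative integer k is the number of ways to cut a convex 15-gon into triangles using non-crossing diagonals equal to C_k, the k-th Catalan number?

13

Triangulations of a convex m-gon are counted by C_{m−2}; with m = 15 this is C_13.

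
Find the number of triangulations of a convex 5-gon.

The number of triangulations of a 5-gon is the Catalan number C_3 (index = sides − 2).
C_3 = 5.

5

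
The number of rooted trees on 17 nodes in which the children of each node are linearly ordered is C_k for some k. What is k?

16

A rooted plane tree on 17 nodes has 16 edges, and such trees are counted by C_16.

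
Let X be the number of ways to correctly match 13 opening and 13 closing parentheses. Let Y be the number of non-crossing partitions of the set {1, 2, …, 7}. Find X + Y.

743329

With 13 pairs the number of balanced bracket strings is the Catalan number C_13. So X = C_13 = 742900.
Non-crossing partitions of an n-element set are counted by C_n; here n = 7. So Y = C_7 = 429.
X + Y = 742900 + 429 = 743329.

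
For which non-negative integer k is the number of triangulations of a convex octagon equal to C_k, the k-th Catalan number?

6

The number of triangulations of an 8-gon is the Catalan number C_6 (index = sides − 2).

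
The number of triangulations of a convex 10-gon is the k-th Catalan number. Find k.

A convex 10-gon is triangulated into 8 triangles, and the number of such triangulations is the Catalan number C_{10−2} = C_8.

8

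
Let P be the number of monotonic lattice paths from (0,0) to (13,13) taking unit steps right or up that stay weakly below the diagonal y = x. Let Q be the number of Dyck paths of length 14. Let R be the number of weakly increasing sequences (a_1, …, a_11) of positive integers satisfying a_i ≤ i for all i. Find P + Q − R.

684543

Sub-diagonal monotone paths from (0,0) to (13,13) biject with Dyck paths of semilength 13, giving C_13. So P = C_13 = 742900.
A Dyck path with 7 up-steps and 7 down-steps has semilength 7, so there are C_7 of them. So Q = C_7 = 429.
Weakly increasing sequences with a_i ≤ i biject with Dyck paths of semilength 11, so there are C_11. So R = C_11 = 58786.
P + Q − R = 742900 + 429 − 58786 = 684543.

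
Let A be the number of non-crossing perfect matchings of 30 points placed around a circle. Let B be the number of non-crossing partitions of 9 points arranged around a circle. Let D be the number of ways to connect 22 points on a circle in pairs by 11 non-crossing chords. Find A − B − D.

9631197

Non-crossing perfect matchings of 2n points on a circle are counted by C_n; with 30 points, n = 15. So A = C_15 = 9694845.
Non-crossing partitions of an n-element set are counted by C_n; here n = 9. So B = C_9 = 4862.
Pairing 22 circle points by 11 non-crossing chords gives C_11 matchings. So D = C_11 = 58786.
A − B − D = 9694845 − 4862 − 58786 = 9631197.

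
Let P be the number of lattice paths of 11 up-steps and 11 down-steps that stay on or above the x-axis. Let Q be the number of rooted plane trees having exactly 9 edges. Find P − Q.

A Dyck path with 11 up-steps and 11 down-steps has semilength 11, so there are C_11 of them. So P = C_11 = 58786.
A rooted plane tree with 9 edges has 10 nodes, and the count is C_9. So Q = C_9 = 4862.
P − Q = 58786 − 4862 = 53924.

53924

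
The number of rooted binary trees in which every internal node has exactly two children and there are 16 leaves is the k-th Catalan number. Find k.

Full binary trees with 16 leaves have 16−1 = 15 internal nodes, so there are C_15 of them.

15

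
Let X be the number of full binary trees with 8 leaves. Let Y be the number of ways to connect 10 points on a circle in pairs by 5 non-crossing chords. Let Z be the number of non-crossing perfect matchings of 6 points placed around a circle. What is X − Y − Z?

Full binary trees with 8 leaves have 8−1 = 7 internal nodes, so there are C_7 of them. So X = C_7 = 429.
Non-crossing perfect matchings of 2n points on a circle are counted by C_n; with 10 points, n = 5. So Y = C_5 = 42.
Pairing 6 circle points by 3 non-crossing chords gives C_3 matchings. So Z = C_3 = 5.
X − Y − Z = 429 − 42 − 5 = 382.

382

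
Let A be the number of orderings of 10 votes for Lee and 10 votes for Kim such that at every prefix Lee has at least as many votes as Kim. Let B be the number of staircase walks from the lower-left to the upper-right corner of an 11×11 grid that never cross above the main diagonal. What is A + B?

75582

Ballot sequences with n votes each where one side never trails are Dyck words, counted by C_n; here n = 10. So A = C_10 = 16796.
Monotone paths in an n×n grid that stay weakly below the diagonal are counted by C_n; here n = 11. So B = C_11 = 58786.
A + B = 16796 + 58786 = 75582.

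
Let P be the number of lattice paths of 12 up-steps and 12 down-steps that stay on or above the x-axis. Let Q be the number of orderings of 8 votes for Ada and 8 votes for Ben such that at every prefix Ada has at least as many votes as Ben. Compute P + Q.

Paths of 12 up- and 12 down-steps that never dip below the axis are Dyck paths; their count is C_12. So P = C_12 = 208012.
Ballot sequences with n votes each where one side never trails are Dyck words, counted by C_n; here n = 8. So Q = C_8 = 1430.
P + Q = 208012 + 1430 = 209442.

209442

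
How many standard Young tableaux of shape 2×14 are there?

Standard Young tableaux of shape 2×n are counted by C_n; here n = 14.
C_14 = C(28,14)/15 = 40116600/15 = 2674440.

2674440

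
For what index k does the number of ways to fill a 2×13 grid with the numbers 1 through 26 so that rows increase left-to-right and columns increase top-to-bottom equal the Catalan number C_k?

Standard Young tableaux of shape 2×n are counted by C_n; here n = 13.

13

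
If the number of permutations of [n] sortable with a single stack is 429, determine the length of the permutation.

Stack-sortable permutations of [n] are counted by C_n. The Catalan number equal to 429 is C_7.

7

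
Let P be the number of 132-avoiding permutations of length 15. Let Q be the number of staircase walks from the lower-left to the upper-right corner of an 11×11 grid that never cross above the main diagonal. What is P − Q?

Permutations of [n] avoiding any single length-3 pattern are counted by C_n; here n = 15. So P = C_15 = 9694845.
Monotone paths in an n×n grid that stay weakly below the diagonal are counted by C_n; here n = 11. So Q = C_11 = 58786.
P − Q = 9694845 − 58786 = 9636059.

9636059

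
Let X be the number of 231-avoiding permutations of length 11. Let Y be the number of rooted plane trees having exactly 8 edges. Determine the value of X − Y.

57356

For any fixed pattern of length 3, the pattern-avoiding permutations of [11] number C_11. So X = C_11 = 58786.
A rooted plane tree with 8 edges has 9 nodes, and the count is C_8. So Y = C_8 = 1430.
X − Y = 58786 − 1430 = 57356.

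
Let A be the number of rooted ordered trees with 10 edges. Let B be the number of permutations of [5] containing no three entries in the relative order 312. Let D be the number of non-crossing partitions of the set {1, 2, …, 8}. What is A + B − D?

15408

A rooted plane tree with 10 edges has 11 nodes, and the count is C_10. So A = C_10 = 16796.
For any fixed pattern of length 3, the pattern-avoiding permutations of [5] number C_5. So B = C_5 = 42.
The non-crossing partitions of [8] form a lattice of size C_8. So D = C_8 = 1430.
A + B − D = 16796 + 42 − 1430 = 15408.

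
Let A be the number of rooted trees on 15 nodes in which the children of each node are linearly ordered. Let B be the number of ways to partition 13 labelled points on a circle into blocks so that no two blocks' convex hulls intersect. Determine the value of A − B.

Rooted ordered (plane) trees on m nodes have m−1 edges and are counted by C_{m−1}; m = 15 gives C_14. So A = C_14 = 2674440.
The non-crossing partitions of [13] form a lattice of size C_13. So B = C_13 = 742900.
A − B = 2674440 − 742900 = 1931540.

1931540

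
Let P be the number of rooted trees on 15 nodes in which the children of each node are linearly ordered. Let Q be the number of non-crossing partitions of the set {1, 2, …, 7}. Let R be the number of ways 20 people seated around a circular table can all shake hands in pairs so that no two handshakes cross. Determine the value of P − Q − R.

A rooted plane tree on 15 nodes has 14 edges, and such trees are counted by C_14. So P = C_14 = 2674440.
Non-crossing partitions of an n-element set are counted by C_n; here n = 7. So Q = C_7 = 429.
Non-crossing handshake pairings of 2n people are counted by C_n; 20 people gives n = 10. So R = C_10 = 16796.
P − Q − R = 2674440 − 429 − 16796 = 2657215.

2657215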